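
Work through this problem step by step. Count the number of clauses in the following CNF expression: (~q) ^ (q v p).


A CNF formula is a conjunction of clauses.
Clauses are separated by ^.
Counting the conjuncts: 2 clauses.

2


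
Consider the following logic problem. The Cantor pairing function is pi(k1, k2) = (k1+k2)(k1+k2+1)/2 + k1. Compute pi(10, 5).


k1 + k2 = 15
(k1+k2)(k1+k2+1)/2 = 15 * 16 / 2 = 120
pi = 120 + 10 = 130

130


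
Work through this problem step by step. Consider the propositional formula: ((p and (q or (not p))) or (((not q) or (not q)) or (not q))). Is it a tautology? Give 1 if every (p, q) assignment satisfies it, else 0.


Check all 4 assignments:
p=0, q=0: 1
p=0, q=1: 0
p=1, q=0: 1
p=1, q=1: 1
Satisfying count = 3/4.
Tautology iff count = 4: no.

0


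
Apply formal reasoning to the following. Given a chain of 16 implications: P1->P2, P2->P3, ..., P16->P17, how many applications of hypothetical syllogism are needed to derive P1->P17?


With 16 implications in a chain connecting 17 propositions:
P1->P2, P2->P3, ..., P16->P17
Steps needed = (number of implications) - 1 = 16 - 1 = 15

15


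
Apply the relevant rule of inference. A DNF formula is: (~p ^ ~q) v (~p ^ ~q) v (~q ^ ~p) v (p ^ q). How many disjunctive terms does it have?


A DNF formula is a disjunction of terms (conjunctions).
Terms are separated by v.
Counting the disjuncts: 4 terms.

4


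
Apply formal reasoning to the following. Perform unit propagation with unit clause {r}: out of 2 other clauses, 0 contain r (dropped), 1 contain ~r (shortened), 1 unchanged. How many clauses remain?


Satisfied (removed): 0
Shortened (remain): 1
Unchanged (remain): 1
Remaining = 1 + 1 = 2

2


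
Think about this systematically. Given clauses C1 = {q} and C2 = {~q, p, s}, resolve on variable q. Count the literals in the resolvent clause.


Remove q from C1 and ~q from C2.
C1 remainder: {}
C2 remainder: {p, s}
Union (resolvent): {p, s}
Resolvent has 2 literal(s).

2


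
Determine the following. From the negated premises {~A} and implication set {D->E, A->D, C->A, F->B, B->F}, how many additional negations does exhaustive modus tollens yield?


Initial negated facts: {~A}
Apply modus tollens to closure:
  ~A and C->A  =>  ~C
Final negated: {~A, ~C}
New negations: {~C}
Count = 1

1


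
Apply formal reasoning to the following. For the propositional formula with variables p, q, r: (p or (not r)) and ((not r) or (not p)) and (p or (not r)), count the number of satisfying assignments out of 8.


Evaluate all 8 assignments for p, q, r:
p=0, q=0, r=0: 1
p=0, q=0, r=1: 0
p=0, q=1, r=0: 1
p=0, q=1, r=1: 0
p=1, q=0, r=0: 1
p=1, q=0, r=1: 0
p=1, q=1, r=0: 1
p=1, q=1, r=1: 0
Satisfying count = 4

4


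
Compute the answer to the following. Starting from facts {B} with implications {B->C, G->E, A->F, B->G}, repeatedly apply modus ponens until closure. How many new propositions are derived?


Initial facts: {B}
Apply modus ponens to closure:
  B and B->C  =>  C
  B and B->G  =>  G
  G and G->E  =>  E
Final known: {B, C, E, G}
New propositions: {C, E, G}
Count = 3

3


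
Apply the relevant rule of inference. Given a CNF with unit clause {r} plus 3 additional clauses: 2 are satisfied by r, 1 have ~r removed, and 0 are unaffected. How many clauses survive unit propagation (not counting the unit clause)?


Satisfied (removed): 2
Shortened (remain): 1
Unchanged (remain): 0
Remaining = 1 + 0 = 1

1


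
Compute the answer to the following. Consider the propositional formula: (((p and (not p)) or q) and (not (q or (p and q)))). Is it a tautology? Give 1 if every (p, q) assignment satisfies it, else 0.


Check all 4 assignments:
p=0, q=0: 0
p=0, q=1: 0
p=1, q=0: 0
p=1, q=1: 0
Satisfying count = 0/4.
Tautology iff count = 4: no.

0


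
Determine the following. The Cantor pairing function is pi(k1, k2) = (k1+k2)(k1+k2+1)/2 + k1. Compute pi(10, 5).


k1 + k2 = 15
(k1+k2)(k1+k2+1)/2 = 15 * 16 / 2 = 120
pi = 120 + 10 = 130

130


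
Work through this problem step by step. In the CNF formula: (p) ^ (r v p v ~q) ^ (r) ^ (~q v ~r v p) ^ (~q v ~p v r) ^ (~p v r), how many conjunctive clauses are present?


A CNF formula is a conjunction of clauses.
Clauses are separated by ^.
Counting the conjuncts: 6 clauses.

6


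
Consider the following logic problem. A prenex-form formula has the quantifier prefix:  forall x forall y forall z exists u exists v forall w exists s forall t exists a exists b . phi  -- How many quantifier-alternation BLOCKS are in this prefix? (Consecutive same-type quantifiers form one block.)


Quantifier-type sequence: A A A E E A E A E E  (A=forall, E=exists)
Group into maximal same-type runs:
  Ax3 | Ex2 | Ax1 | Ex1 | Ax1 | Ex2
Number of blocks = 6

6


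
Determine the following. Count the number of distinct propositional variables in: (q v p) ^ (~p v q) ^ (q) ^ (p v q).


Identify each variable that appears in the formula.
Variables found: p, q
Count = 2

2


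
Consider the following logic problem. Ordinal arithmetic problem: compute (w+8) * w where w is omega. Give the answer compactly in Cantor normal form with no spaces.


Compute (w+8) * w.
Ordinal * is associative and left-distributive over +, but NOT commutative; for finite n>1, n*w = w but w*n stays w*n.
(w+8) * w = sup{(w+8)*k : k<w} = sup{w*k+8} = w^2 (the +8 tail is absorbed in the limit).
Result = w^2

w^2


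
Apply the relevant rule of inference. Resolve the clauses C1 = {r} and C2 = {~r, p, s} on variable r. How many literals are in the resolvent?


Remove r from C1 and ~r from C2.
C1 remainder: {}
C2 remainder: {p, s}
Union (resolvent): {p, s}
Resolvent has 2 literal(s).

2


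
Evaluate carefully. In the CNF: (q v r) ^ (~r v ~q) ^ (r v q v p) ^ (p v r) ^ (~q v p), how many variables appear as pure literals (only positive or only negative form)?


Check each variable for pure literal status:
p: pure positive
q: mixed (not pure)
r: mixed (not pure)
Pure literal count = 1

1


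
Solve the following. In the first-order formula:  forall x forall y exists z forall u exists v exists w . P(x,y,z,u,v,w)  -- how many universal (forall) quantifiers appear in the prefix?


Quantifier prefix: forall x forall y exists z forall u exists v exists w
Mark each quantifier type:
  U U E U E E
Universal count = 3, Existential count = 3
Asked for universal (forall) quantifiers: 3

3


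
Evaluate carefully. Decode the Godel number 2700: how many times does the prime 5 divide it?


Factorize 2700 by dividing by 5 repeatedly.
Division steps: 5 divides 2700 exactly 2 time(s).
Exponent of 5 = 2

2


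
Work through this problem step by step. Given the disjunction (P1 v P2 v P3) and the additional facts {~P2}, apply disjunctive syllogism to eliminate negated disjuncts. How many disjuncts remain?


Original disjuncts (3): P1, P2, P3
Negated (eliminate): ~P2
Remaining disjuncts: P1, P3
Count = 3 - 1 = 2

2


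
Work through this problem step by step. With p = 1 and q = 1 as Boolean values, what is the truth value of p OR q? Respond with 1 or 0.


p = 1, q = 1
Operation: p OR q
Evaluate: 1 OR 1 = 1

1


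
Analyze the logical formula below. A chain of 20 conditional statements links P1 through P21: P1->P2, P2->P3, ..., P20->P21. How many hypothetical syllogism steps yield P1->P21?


With 20 implications in a chain connecting 21 propositions:
P1->P2, P2->P3, ..., P20->P21
Steps needed = (number of implications) - 1 = 20 - 1 = 19

19


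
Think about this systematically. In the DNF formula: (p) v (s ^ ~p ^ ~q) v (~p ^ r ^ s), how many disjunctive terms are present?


A DNF formula is a disjunction of terms (conjunctions).
Terms are separated by v.
Counting the disjuncts: 3 terms.

3


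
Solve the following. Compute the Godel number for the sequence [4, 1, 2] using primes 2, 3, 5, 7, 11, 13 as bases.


Encode each element as an exponent of the corresponding prime:
  2^4 = 16
  3^1 = 3
  5^2 = 25
Product = 16 * 3 * 25 = 1200

1200


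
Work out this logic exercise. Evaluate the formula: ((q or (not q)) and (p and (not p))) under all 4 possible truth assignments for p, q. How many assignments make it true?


Check all 4 assignments:
p=0, q=0: 0
p=0, q=1: 0
p=1, q=0: 0
p=1, q=1: 0
Count of True = 0

0


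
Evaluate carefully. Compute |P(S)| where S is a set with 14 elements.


The power set of a set with n elements has 2^n elements.
|P(S)| = 2^14 = 16384

16384


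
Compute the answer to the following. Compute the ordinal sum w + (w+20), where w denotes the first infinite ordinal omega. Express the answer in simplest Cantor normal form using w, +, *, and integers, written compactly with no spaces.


Compute w + (w+20).
Ordinal + is associative but NOT commutative; for finite n>0, n + w = w but w + n stays w+n.
w + (w+20) = (w+w) + 20 = w*2+20.
Result = w*2+20

w*2+20


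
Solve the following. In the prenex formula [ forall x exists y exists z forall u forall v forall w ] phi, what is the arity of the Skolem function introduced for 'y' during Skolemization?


Quantifier prefix: forall x exists y exists z forall u forall v forall w
'y' is existentially quantified at position 2.
Universal variables preceding it: x
Skolem function arity = 1

1


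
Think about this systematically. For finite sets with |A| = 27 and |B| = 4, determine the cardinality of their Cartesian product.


The Cartesian product A x B contains all ordered pairs (a, b).
|A x B| = |A| * |B| = 27 * 4 = 108

108


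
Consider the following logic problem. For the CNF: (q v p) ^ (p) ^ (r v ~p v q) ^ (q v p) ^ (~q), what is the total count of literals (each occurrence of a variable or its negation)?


Counting literals in each clause:
Clause 1: 2 literal(s)
Clause 2: 1 literal(s)
Clause 3: 3 literal(s)
Clause 4: 2 literal(s)
Clause 5: 1 literal(s)
Total = 9

9


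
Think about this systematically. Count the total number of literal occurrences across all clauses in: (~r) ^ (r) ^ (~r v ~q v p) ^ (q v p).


Counting literals in each clause:
Clause 1: 1 literal(s)
Clause 2: 1 literal(s)
Clause 3: 3 literal(s)
Clause 4: 2 literal(s)
Total = 7

7


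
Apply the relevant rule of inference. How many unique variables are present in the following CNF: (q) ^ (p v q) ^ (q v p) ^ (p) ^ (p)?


Identify each variable that appears in the formula.
Variables found: p, q
Count = 2

2


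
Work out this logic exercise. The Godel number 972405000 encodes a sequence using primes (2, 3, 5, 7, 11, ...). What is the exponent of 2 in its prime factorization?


Factorize 972405000 by dividing by 2 repeatedly.
Division steps: 2 divides 972405000 exactly 3 time(s).
Exponent of 2 = 3

3


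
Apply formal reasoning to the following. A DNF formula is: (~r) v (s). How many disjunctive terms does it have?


A DNF formula is a disjunction of terms (conjunctions).
Terms are separated by v.
Counting the disjuncts: 2 terms.

2


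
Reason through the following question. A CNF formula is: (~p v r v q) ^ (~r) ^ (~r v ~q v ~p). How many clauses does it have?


A CNF formula is a conjunction of clauses.
Clauses are separated by ^.
Counting the conjuncts: 3 clauses.

3


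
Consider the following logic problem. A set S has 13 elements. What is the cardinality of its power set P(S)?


The power set of a set with n elements has 2^n elements.
|P(S)| = 2^13 = 8192

8192


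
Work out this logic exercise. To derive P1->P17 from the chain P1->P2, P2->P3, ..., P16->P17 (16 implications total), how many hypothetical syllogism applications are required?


With 16 implications in a chain connecting 17 propositions:
P1->P2, P2->P3, ..., P16->P17
Steps needed = (number of implications) - 1 = 16 - 1 = 15

15


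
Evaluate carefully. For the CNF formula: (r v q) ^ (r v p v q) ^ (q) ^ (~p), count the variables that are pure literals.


Check each variable for pure literal status:
p: mixed (not pure)
q: pure positive
r: pure positive
Pure literal count = 2

2


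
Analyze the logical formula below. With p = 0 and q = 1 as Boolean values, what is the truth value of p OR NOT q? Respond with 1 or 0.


p = 0, q = 1
Operation: p OR NOT q
Evaluate: 0 OR NOT 1 = 0

0


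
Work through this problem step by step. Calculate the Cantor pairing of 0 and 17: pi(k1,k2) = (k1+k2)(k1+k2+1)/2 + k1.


k1 + k2 = 17
(k1+k2)(k1+k2+1)/2 = 17 * 18 / 2 = 153
pi = 153 + 0 = 153

153


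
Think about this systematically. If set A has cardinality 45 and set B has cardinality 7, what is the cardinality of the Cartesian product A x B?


The Cartesian product A x B contains all ordered pairs (a, b).
|A x B| = |A| * |B| = 45 * 7 = 315

315


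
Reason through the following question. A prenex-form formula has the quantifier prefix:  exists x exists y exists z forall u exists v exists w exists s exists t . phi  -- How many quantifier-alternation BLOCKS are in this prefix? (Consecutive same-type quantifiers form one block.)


Quantifier-type sequence: E E E A E E E E  (A=forall, E=exists)
Group into maximal same-type runs:
  Ex3 | Ax1 | Ex4
Number of blocks = 3

3


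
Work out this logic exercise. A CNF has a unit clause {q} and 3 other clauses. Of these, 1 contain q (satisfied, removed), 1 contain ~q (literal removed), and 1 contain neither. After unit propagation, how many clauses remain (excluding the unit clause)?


Satisfied (removed): 1
Shortened (remain): 1
Unchanged (remain): 1
Remaining = 1 + 1 = 2

2


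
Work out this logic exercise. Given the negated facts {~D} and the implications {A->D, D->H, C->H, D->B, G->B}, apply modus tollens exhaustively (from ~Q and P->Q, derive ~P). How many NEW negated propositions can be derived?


Initial negated facts: {~D}
Apply modus tollens to closure:
  ~D and A->D  =>  ~A
Final negated: {~A, ~D}
New negations: {~A}
Count = 1

1


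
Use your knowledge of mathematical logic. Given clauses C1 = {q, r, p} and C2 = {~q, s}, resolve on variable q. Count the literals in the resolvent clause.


Remove q from C1 and ~q from C2.
C1 remainder: {r, p}
C2 remainder: {s}
Union (resolvent): {p, r, s}
Resolvent has 3 literal(s).

3


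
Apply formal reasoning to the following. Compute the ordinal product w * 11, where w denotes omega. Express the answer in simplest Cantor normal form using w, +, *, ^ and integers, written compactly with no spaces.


Compute w * 11.
Ordinal * is associative and left-distributive over +, but NOT commutative; for finite n>1, n*w = w but w*n stays w*n.
w * 11 means 11 copies of w concatenated: w*11.
Result = w*11

w*11


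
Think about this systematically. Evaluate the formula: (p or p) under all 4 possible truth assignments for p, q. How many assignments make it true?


Check all 4 assignments:
p=0, q=0: 0
p=0, q=1: 0
p=1, q=0: 1
p=1, q=1: 1
Count of True = 2

2


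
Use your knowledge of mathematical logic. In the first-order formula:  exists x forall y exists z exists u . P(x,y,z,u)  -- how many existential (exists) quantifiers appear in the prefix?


Quantifier prefix: exists x forall y exists z exists u
Mark each quantifier type:
  E U E E
Universal count = 1, Existential count = 3
Asked for existential (exists) quantifiers: 3

3


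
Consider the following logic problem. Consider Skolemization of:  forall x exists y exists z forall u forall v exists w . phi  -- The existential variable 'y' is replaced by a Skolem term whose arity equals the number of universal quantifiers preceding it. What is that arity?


Quantifier prefix: forall x exists y exists z forall u forall v exists w
'y' is existentially quantified at position 2.
Universal variables preceding it: x
Skolem function arity = 1

1


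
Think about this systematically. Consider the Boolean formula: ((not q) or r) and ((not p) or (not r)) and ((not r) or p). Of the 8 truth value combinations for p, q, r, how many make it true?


Evaluate all 8 assignments for p, q, r:
p=0, q=0, r=0: 1
p=0, q=0, r=1: 0
p=0, q=1, r=0: 0
p=0, q=1, r=1: 0
p=1, q=0, r=0: 1
p=1, q=0, r=1: 0
p=1, q=1, r=0: 0
p=1, q=1, r=1: 0
Satisfying count = 2

2


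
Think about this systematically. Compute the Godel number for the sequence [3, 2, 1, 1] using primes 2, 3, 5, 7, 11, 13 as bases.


Encode each element as an exponent of the corresponding prime:
  2^3 = 8
  3^2 = 9
  5^1 = 5
  7^1 = 7
Product = 8 * 9 * 5 * 7 = 2520

2520


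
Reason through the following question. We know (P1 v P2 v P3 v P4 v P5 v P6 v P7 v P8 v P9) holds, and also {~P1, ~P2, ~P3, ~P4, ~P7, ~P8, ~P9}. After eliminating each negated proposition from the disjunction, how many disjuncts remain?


Original disjuncts (9): P1, P2, P3, P4, P5, P6, P7, P8, P9
Negated (eliminate): ~P1, ~P2, ~P3, ~P4, ~P7, ~P8, ~P9
Remaining disjuncts: P5, P6
Count = 9 - 7 = 2

2


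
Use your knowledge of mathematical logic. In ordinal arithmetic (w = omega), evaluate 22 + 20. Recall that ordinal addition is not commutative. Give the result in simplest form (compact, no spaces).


Compute 22 + 20.
Ordinal + is associative but NOT commutative; for finite n>0, n + w = w but w + n stays w+n.
Both operands finite; ordinal + agrees with natural +: 22 + 20 = 42.
Result = 42

42


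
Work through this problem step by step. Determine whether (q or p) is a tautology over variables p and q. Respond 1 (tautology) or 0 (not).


Check all 4 assignments:
p=0, q=0: 0
p=0, q=1: 1
p=1, q=0: 1
p=1, q=1: 1
Satisfying count = 3/4.
Tautology iff count = 4: no.

0


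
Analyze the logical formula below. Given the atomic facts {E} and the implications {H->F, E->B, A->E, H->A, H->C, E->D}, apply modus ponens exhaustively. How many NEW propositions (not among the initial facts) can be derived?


Initial facts: {E}
Apply modus ponens to closure:
  E and E->B  =>  B
  E and E->D  =>  D
Final known: {B, D, E}
New propositions: {B, D}
Count = 2

2


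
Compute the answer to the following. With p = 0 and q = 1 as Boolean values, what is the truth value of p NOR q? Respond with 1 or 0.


p = 0, q = 1
Operation: p NOR q
Evaluate: 0 NOR 1 = 0

0


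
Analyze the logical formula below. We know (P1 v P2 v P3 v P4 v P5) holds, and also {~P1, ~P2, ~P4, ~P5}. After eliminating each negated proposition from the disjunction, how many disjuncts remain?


Original disjuncts (5): P1, P2, P3, P4, P5
Negated (eliminate): ~P1, ~P2, ~P4, ~P5
Remaining disjuncts: P3
Count = 5 - 4 = 1

1


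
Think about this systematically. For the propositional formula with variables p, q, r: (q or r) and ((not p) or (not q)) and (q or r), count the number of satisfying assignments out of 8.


Evaluate all 8 assignments for p, q, r:
p=0, q=0, r=0: 0
p=0, q=0, r=1: 1
p=0, q=1, r=0: 1
p=0, q=1, r=1: 1
p=1, q=0, r=0: 0
p=1, q=0, r=1: 1
p=1, q=1, r=0: 0
p=1, q=1, r=1: 0
Satisfying count = 4

4


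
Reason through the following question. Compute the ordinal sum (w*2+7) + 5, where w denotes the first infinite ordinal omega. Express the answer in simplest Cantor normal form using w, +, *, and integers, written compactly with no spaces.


Compute (w*2+7) + 5.
Ordinal + is associative but NOT commutative; for finite n>0, n + w = w but w + n stays w+n.
By associativity: (w*2+7) + 5 = w*2 + (7+5) = w*2+12.
Result = w*2+12

w*2+12


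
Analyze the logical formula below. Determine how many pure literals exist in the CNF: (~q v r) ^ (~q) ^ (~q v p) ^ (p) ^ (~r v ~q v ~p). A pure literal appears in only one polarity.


Check each variable for pure literal status:
p: mixed (not pure)
q: pure negative
r: mixed (not pure)
Pure literal count = 1

1


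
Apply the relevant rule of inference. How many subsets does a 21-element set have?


The power set of a set with n elements has 2^n elements.
|P(S)| = 2^21 = 2097152

2097152


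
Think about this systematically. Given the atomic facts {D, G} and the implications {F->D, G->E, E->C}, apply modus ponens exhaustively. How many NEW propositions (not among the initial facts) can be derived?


Initial facts: {D, G}
Apply modus ponens to closure:
  G and G->E  =>  E
  E and E->C  =>  C
Final known: {C, D, E, G}
New propositions: {C, E}
Count = 2

2


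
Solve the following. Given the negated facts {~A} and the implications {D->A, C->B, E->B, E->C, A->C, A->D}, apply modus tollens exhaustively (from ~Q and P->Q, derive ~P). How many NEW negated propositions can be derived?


Initial negated facts: {~A}
Apply modus tollens to closure:
  ~A and D->A  =>  ~D
Final negated: {~A, ~D}
New negations: {~D}
Count = 1

1


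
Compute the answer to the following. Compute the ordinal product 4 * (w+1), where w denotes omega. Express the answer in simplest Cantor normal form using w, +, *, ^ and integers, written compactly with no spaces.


Compute 4 * (w+1).
Ordinal * is associative and left-distributive over +, but NOT commutative; for finite n>1, n*w = w but w*n stays w*n.
By left-distributivity: 4 * (w+1) = 4*w + 4*1 = w + 4 = w+4.
Result = w+4

w+4


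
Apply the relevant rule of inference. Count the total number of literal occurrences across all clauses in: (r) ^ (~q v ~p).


Counting literals in each clause:
Clause 1: 1 literal(s)
Clause 2: 2 literal(s)
Total = 3

3


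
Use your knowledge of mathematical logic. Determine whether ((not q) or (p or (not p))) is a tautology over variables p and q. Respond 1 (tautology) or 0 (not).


Check all 4 assignments:
p=0, q=0: 1
p=0, q=1: 1
p=1, q=0: 1
p=1, q=1: 1
Satisfying count = 4/4.
Tautology iff count = 4: yes.

1


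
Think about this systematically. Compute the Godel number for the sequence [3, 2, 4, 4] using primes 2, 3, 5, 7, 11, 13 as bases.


Encode each element as an exponent of the corresponding prime:
  2^3 = 8
  3^2 = 9
  5^4 = 625
  7^4 = 2401
Product = 8 * 9 * 625 * 2401 = 108045000

108045000


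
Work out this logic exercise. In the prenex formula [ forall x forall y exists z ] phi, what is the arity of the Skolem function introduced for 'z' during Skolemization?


Quantifier prefix: forall x forall y exists z
'z' is existentially quantified at position 3.
Universal variables preceding it: x, y
Skolem function arity = 2

2


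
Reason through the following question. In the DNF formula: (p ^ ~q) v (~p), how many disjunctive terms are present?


A DNF formula is a disjunction of terms (conjunctions).
Terms are separated by v.
Counting the disjuncts: 2 terms.

2


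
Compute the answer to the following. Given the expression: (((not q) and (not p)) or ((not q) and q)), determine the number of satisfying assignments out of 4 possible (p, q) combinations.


Check all 4 assignments:
p=0, q=0: 1
p=0, q=1: 0
p=1, q=0: 0
p=1, q=1: 0
Count of True = 1

1


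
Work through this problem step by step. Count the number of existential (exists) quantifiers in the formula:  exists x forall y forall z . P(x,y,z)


Quantifier prefix: exists x forall y forall z
Mark each quantifier type:
  E U U
Universal count = 2, Existential count = 1
Asked for existential (exists) quantifiers: 1

1


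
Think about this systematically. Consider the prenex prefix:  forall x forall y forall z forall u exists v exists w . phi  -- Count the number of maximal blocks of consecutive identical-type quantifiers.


Quantifier-type sequence: A A A A E E  (A=forall, E=exists)
Group into maximal same-type runs:
  Ax4 | Ex2
Number of blocks = 2

2


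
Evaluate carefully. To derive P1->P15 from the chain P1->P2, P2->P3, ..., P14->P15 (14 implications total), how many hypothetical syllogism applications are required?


With 14 implications in a chain connecting 15 propositions:
P1->P2, P2->P3, ..., P14->P15
Steps needed = (number of implications) - 1 = 14 - 1 = 13

13


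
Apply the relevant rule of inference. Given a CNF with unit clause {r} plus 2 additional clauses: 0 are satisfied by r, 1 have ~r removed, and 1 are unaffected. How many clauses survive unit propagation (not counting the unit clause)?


Satisfied (removed): 0
Shortened (remain): 1
Unchanged (remain): 1
Remaining = 1 + 1 = 2

2


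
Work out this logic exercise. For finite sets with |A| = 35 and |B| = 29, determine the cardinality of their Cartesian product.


The Cartesian product A x B contains all ordered pairs (a, b).
|A x B| = |A| * |B| = 35 * 29 = 1015

1015


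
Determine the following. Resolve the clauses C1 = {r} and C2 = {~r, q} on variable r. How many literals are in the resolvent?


Remove r from C1 and ~r from C2.
C1 remainder: {}
C2 remainder: {q}
Union (resolvent): {q}
Resolvent has 1 literal(s).

1


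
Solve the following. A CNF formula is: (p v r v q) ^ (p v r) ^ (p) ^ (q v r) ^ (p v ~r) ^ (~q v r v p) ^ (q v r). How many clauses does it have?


A CNF formula is a conjunction of clauses.
Clauses are separated by ^.
Counting the conjuncts: 7 clauses.

7


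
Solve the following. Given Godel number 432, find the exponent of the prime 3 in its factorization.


Factorize 432 by dividing by 3 repeatedly.
Division steps: 3 divides 432 exactly 3 time(s).
Exponent of 3 = 3

3


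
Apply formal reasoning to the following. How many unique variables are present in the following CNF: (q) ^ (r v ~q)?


Identify each variable that appears in the formula.
Variables found: q, r
Count = 2

2


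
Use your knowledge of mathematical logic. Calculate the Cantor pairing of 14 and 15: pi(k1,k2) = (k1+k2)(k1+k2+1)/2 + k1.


k1 + k2 = 29
(k1+k2)(k1+k2+1)/2 = 29 * 30 / 2 = 435
pi = 435 + 14 = 449

449


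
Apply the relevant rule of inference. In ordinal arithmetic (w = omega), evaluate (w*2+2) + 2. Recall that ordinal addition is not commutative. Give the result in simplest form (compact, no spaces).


Compute (w*2+2) + 2.
Ordinal + is associative but NOT commutative; for finite n>0, n + w = w but w + n stays w+n.
By associativity: (w*2+2) + 2 = w*2 + (2+2) = w*2+4.
Result = w*2+4

w*2+4


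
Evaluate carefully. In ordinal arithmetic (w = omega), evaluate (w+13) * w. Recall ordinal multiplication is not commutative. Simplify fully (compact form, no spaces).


Compute (w+13) * w.
Ordinal * is associative and left-distributive over +, but NOT commutative; for finite n>1, n*w = w but w*n stays w*n.
(w+13) * w = sup{(w+13)*k : k<w} = sup{w*k+13} = w^2 (the +13 tail is absorbed in the limit).
Result = w^2

w^2


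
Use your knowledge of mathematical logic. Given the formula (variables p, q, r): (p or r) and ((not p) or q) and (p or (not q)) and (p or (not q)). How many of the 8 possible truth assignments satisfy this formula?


Evaluate all 8 assignments for p, q, r:
p=0, q=0, r=0: 0
p=0, q=0, r=1: 1
p=0, q=1, r=0: 0
p=0, q=1, r=1: 0
p=1, q=0, r=0: 0
p=1, q=0, r=1: 0
p=1, q=1, r=0: 1
p=1, q=1, r=1: 1
Satisfying count = 3

3


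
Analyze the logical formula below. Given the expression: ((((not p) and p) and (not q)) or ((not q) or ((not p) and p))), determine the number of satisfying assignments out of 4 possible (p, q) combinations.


Check all 4 assignments:
p=0, q=0: 1
p=0, q=1: 0
p=1, q=0: 1
p=1, q=1: 0
Count of True = 2

2


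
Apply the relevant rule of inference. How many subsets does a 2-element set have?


The power set of a set with n elements has 2^n elements.
|P(S)| = 2^2 = 4

4


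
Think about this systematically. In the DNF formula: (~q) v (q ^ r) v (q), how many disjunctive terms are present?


A DNF formula is a disjunction of terms (conjunctions).
Terms are separated by v.
Counting the disjuncts: 3 terms.

3


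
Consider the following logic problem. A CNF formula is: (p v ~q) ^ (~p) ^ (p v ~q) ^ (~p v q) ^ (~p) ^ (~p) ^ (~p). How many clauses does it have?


A CNF formula is a conjunction of clauses.
Clauses are separated by ^.
Counting the conjuncts: 7 clauses.

7


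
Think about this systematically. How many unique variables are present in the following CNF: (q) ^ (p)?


Identify each variable that appears in the formula.
Variables found: p, q
Count = 2

2


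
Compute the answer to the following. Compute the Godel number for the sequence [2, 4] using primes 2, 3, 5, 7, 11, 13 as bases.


Encode each element as an exponent of the corresponding prime:
  2^2 = 4
  3^4 = 81
Product = 4 * 81 = 324

324


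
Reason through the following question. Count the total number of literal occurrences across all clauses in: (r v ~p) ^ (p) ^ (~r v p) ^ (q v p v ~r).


Counting literals in each clause:
Clause 1: 2 literal(s)
Clause 2: 1 literal(s)
Clause 3: 2 literal(s)
Clause 4: 3 literal(s)
Total = 8

8


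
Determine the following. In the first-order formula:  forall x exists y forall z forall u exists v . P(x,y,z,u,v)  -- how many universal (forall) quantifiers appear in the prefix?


Quantifier prefix: forall x exists y forall z forall u exists v
Mark each quantifier type:
  U E U U E
Universal count = 3, Existential count = 2
Asked for universal (forall) quantifiers: 3

3


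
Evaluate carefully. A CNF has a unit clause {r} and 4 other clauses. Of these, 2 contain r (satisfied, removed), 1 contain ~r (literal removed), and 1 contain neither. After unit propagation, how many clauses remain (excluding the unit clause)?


Satisfied (removed): 2
Shortened (remain): 1
Unchanged (remain): 1
Remaining = 1 + 1 = 2

2


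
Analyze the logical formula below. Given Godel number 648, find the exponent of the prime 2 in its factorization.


Factorize 648 by dividing by 2 repeatedly.
Division steps: 2 divides 648 exactly 3 time(s).
Exponent of 2 = 3

3


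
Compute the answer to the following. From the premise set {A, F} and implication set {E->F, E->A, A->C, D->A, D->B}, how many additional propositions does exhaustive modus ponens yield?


Initial facts: {A, F}
Apply modus ponens to closure:
  A and A->C  =>  C
Final known: {A, C, F}
New propositions: {C}
Count = 1

1


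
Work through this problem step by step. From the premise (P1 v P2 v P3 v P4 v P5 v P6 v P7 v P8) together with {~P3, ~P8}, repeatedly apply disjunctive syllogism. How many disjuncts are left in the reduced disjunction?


Original disjuncts (8): P1, P2, P3, P4, P5, P6, P7, P8
Negated (eliminate): ~P3, ~P8
Remaining disjuncts: P1, P2, P4, P5, P6, P7
Count = 8 - 2 = 6

6


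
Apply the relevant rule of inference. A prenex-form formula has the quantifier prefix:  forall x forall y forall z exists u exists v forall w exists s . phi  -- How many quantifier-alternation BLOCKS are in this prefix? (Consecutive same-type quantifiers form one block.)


Quantifier-type sequence: A A A E E A E  (A=forall, E=exists)
Group into maximal same-type runs:
  Ax3 | Ex2 | Ax1 | Ex1
Number of blocks = 4

4


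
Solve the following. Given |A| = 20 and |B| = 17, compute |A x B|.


The Cartesian product A x B contains all ordered pairs (a, b).
|A x B| = |A| * |B| = 20 * 17 = 340

340


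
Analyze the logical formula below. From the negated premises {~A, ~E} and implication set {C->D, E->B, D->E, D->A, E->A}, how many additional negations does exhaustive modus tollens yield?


Initial negated facts: {~A, ~E}
Apply modus tollens to closure:
  ~E and D->E  =>  ~D
  ~D and C->D  =>  ~C
Final negated: {~A, ~C, ~D, ~E}
New negations: {~C, ~D}
Count = 2

2


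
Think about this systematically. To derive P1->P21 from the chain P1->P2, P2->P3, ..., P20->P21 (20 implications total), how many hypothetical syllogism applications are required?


With 20 implications in a chain connecting 21 propositions:
P1->P2, P2->P3, ..., P20->P21
Steps needed = (number of implications) - 1 = 20 - 1 = 19

19


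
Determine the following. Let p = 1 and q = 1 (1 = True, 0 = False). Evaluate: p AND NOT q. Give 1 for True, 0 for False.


p = 1, q = 1
Operation: p AND NOT q
Evaluate: 1 AND NOT 1 = 0

0


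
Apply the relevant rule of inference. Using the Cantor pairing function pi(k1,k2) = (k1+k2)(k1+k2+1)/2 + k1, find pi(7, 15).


k1 + k2 = 22
(k1+k2)(k1+k2+1)/2 = 22 * 23 / 2 = 253
pi = 253 + 7 = 260

260


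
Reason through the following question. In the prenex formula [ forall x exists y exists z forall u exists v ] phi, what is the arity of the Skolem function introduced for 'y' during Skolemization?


Quantifier prefix: forall x exists y exists z forall u exists v
'y' is existentially quantified at position 2.
Universal variables preceding it: x
Skolem function arity = 1

1


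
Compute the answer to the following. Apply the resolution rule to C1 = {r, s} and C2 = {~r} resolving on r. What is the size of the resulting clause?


Remove r from C1 and ~r from C2.
C1 remainder: {s}
C2 remainder: {}
Union (resolvent): {s}
Resolvent has 1 literal(s).

1


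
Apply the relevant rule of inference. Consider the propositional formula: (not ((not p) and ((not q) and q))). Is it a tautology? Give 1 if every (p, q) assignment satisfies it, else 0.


Check all 4 assignments:
p=0, q=0: 1
p=0, q=1: 1
p=1, q=0: 1
p=1, q=1: 1
Satisfying count = 4/4.
Tautology iff count = 4: yes.

1


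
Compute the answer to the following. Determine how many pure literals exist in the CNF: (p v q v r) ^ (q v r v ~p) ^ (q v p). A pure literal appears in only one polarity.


Check each variable for pure literal status:
p: mixed (not pure)
q: pure positive
r: pure positive
Pure literal count = 2

2


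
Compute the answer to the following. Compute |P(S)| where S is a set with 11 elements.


The power set of a set with n elements has 2^n elements.
|P(S)| = 2^11 = 2048

2048


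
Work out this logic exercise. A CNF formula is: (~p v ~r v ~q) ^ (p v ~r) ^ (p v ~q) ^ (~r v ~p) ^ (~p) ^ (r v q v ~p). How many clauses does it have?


A CNF formula is a conjunction of clauses.
Clauses are separated by ^.
Counting the conjuncts: 6 clauses.

6


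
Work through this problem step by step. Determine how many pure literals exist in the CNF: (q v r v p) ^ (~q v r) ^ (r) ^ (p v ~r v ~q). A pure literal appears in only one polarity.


Check each variable for pure literal status:
p: pure positive
q: mixed (not pure)
r: mixed (not pure)
Pure literal count = 1

1


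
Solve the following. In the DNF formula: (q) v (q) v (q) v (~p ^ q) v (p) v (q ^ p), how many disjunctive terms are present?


A DNF formula is a disjunction of terms (conjunctions).
Terms are separated by v.
Counting the disjuncts: 6 terms.

6


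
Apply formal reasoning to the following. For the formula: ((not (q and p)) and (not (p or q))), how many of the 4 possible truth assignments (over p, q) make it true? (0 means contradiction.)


Check all 4 assignments:
p=0, q=0: 1
p=0, q=1: 0
p=1, q=0: 0
p=1, q=1: 0
Count of True = 1

1


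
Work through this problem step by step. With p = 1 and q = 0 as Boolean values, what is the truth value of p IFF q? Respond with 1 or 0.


p = 1, q = 0
Operation: p IFF q
Evaluate: 1 IFF 0 = 0

0


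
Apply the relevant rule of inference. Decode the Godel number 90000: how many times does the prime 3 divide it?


Factorize 90000 by dividing by 3 repeatedly.
Division steps: 3 divides 90000 exactly 2 time(s).
Exponent of 3 = 2

2


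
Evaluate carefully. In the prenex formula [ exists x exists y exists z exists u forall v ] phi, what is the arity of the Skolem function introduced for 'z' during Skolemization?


Quantifier prefix: exists x exists y exists z exists u forall v
'z' is existentially quantified at position 3.
No universal quantifiers precede it.
Skolem function arity = 0 (a Skolem constant)

0


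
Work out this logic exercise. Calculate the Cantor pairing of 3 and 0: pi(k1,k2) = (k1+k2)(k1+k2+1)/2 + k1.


k1 + k2 = 3
(k1+k2)(k1+k2+1)/2 = 3 * 4 / 2 = 6
pi = 6 + 3 = 9

9


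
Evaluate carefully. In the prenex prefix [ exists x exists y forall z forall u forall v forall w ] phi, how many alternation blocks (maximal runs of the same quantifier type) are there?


Quantifier-type sequence: E E A A A A  (A=forall, E=exists)
Group into maximal same-type runs:
  Ex2 | Ax4
Number of blocks = 2

2


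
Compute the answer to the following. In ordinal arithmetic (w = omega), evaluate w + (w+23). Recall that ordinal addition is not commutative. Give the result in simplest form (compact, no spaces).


Compute w + (w+23).
Ordinal + is associative but NOT commutative; for finite n>0, n + w = w but w + n stays w+n.
w + (w+23) = (w+w) + 23 = w*2+23.
Result = w*2+23

w*2+23


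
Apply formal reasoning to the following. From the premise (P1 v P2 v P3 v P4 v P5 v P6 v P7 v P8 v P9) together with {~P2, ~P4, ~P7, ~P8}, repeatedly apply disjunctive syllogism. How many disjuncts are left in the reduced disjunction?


Original disjuncts (9): P1, P2, P3, P4, P5, P6, P7, P8, P9
Negated (eliminate): ~P2, ~P4, ~P7, ~P8
Remaining disjuncts: P1, P3, P5, P6, P9
Count = 9 - 4 = 5

5


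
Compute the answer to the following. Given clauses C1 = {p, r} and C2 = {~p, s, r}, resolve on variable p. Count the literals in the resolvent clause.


Remove p from C1 and ~p from C2.
C1 remainder: {r}
C2 remainder: {s, r}
Union (resolvent): {r, s}
Resolvent has 2 literal(s).

2


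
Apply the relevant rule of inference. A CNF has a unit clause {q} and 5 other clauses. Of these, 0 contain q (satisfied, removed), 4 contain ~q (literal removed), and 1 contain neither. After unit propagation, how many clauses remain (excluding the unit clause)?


Satisfied (removed): 0
Shortened (remain): 4
Unchanged (remain): 1
Remaining = 4 + 1 = 5

5


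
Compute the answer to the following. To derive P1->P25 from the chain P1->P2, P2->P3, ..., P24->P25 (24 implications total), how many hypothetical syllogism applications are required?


With 24 implications in a chain connecting 25 propositions:
P1->P2, P2->P3, ..., P24->P25
Steps needed = (number of implications) - 1 = 24 - 1 = 23

23


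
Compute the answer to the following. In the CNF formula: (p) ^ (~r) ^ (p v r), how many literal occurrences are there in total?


Counting literals in each clause:
Clause 1: 1 literal(s)
Clause 2: 1 literal(s)
Clause 3: 2 literal(s)
Total = 4

4


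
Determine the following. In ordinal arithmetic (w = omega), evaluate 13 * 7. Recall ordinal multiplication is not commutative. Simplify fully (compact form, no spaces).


Compute 13 * 7.
Ordinal * is associative and left-distributive over +, but NOT commutative; for finite n>1, n*w = w but w*n stays w*n.
Both finite; ordinal * agrees with natural *: 13 * 7 = 91.
Result = 91

91


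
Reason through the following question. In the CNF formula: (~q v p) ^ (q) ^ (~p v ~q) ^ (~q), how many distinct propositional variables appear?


Identify each variable that appears in the formula.
Variables found: p, q
Count = 2

2


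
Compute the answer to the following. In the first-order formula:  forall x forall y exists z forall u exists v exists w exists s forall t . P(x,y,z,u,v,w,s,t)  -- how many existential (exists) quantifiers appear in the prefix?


Quantifier prefix: forall x forall y exists z forall u exists v exists w exists s forall t
Mark each quantifier type:
  U U E U E E E U
Universal count = 4, Existential count = 4
Asked for existential (exists) quantifiers: 4

4


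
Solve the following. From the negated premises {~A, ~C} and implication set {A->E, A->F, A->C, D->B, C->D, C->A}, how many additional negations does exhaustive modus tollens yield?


Initial negated facts: {~A, ~C}
Apply modus tollens to closure:
  (no implication fires)
Final negated: {~A, ~C}
New negations: {(none)}
Count = 0

0


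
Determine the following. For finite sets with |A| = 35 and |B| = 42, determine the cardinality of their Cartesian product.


The Cartesian product A x B contains all ordered pairs (a, b).
|A x B| = |A| * |B| = 35 * 42 = 1470

1470


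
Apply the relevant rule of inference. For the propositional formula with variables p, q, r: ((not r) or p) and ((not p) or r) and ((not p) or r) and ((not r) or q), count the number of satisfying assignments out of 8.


Evaluate all 8 assignments for p, q, r:
p=0, q=0, r=0: 1
p=0, q=0, r=1: 0
p=0, q=1, r=0: 1
p=0, q=1, r=1: 0
p=1, q=0, r=0: 0
p=1, q=0, r=1: 0
p=1, q=1, r=0: 0
p=1, q=1, r=1: 1
Satisfying count = 3

3
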